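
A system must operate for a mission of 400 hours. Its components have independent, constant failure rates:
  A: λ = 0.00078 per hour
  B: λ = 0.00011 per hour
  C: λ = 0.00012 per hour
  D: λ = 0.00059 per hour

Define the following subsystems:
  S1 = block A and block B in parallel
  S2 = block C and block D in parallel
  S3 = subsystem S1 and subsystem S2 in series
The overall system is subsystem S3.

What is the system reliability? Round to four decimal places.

0.9787

R(A) = exp(−0.00078 × 400) = 0.731982
R(B) = exp(−0.00011 × 400) = 0.956954
R(C) = exp(−0.00012 × 400) = 0.953134
R(D) = exp(−0.00059 × 400) = 0.789781
Parallel (A and B): 1 − (1 − 0.731982)(1 − 0.956954) = 0.988463
Parallel (C and D): 1 − (1 − 0.953134)(1 − 0.789781) = 0.990148
Series ([0.988463] and [0.990148]): 0.988463 × 0.990148 = 0.9787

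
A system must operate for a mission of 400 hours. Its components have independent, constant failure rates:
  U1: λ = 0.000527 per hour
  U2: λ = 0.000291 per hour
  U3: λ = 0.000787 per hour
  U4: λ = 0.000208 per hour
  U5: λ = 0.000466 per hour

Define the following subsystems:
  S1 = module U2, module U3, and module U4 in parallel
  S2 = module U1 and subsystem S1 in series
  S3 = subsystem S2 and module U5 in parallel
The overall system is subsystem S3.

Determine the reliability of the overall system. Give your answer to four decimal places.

R(U1) = exp(−0.000527 × 400) = 0.809936
R(U2) = exp(−0.000291 × 400) = 0.890119
R(U3) = exp(−0.000787 × 400) = 0.729935
R(U4) = exp(−0.000208 × 400) = 0.920167
R(U5) = exp(−0.000466 × 400) = 0.829942
Parallel (U2, U3, and U4): 1 − (1 − 0.890119)(1 − 0.729935)(1 − 0.920167) = 0.997631
Series (U1 and [0.997631]): 0.809936 × 0.997631 = 0.808017
Parallel ([0.808017] and U5): 1 − (1 − 0.808017)(1 − 0.829942) = 0.9674

0.9674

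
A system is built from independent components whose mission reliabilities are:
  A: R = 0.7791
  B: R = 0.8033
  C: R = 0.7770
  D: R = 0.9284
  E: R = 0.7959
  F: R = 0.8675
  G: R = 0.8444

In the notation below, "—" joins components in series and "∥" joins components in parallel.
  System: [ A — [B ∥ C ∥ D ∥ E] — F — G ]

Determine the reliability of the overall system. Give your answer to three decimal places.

0.570

Parallel (B, C, D, and E): 1 − (1 − 0.80330)(1 − 0.77700)(1 − 0.92840)(1 − 0.79590) = 0.99936
Series (A, [0.99936], F, and G): 0.77910 × 0.99936 × 0.86750 × 0.84440 = 0.570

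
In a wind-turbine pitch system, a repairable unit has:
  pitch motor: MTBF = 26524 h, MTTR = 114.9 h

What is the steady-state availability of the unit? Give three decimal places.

0.996

A(pitch motor) = MTBF/(MTBF+MTTR) = 26524/(26524+114.9) = 0.996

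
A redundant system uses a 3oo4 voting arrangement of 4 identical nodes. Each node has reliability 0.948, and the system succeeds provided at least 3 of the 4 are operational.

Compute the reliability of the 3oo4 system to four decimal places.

0.9849

R = Σ_{i=3}^{4} C(4,i) p^i (1−p)^{4−i} with p = 0.948
C(4,3)·0.948^3·0.052^1 = 0.177210
C(4,4)·0.948^4·0.052^0 = 0.807669
Sum = 0.9849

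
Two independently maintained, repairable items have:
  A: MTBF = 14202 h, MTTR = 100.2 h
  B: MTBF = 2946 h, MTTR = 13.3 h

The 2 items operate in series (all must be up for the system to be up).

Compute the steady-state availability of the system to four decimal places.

A(A) = MTBF/(MTBF+MTTR) = 14202/(14202+100.2) = 0.992994
A(B) = MTBF/(MTBF+MTTR) = 2946/(2946+13.3) = 0.995506
Series availability: 0.992994 × 0.995506 = 0.9885

0.9885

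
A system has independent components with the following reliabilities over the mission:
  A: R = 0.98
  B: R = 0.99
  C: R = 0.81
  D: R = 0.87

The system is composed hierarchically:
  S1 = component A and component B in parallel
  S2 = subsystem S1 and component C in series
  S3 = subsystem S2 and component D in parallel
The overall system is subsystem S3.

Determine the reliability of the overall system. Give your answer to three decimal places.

0.975

Parallel (A and B): 1 − (1 − 0.98000)(1 − 0.99000) = 0.99980
Series ([0.99980] and C): 0.99980 × 0.81000 = 0.80984
Parallel ([0.80984] and D): 1 − (1 − 0.80984)(1 − 0.87000) = 0.975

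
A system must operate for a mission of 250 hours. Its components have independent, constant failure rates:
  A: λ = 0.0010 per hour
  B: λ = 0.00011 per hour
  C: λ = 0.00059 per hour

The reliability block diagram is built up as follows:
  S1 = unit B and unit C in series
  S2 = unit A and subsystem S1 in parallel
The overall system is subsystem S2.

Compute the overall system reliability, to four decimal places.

0.9645

R(A) = exp(−0.0010 × 250) = 0.778801
R(B) = exp(−0.00011 × 250) = 0.972875
R(C) = exp(−0.00059 × 250) = 0.862862
Series (B and C): 0.972875 × 0.862862 = 0.839457
Parallel (A and [0.839457]): 1 − (1 − 0.778801)(1 − 0.839457) = 0.9645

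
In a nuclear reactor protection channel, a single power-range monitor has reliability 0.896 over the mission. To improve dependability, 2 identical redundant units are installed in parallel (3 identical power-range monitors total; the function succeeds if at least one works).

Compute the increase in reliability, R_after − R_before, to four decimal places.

R_before = 0.896
R_after = 1 − (1 − 0.896)^3 = 0.9989
ΔR = 0.9989 − 0.896 = 0.1029

0.1029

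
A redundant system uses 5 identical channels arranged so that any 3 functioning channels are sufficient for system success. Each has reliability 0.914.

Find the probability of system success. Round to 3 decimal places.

0.994

R = Σ_{i=3}^{5} C(5,i) p^i (1−p)^{5−i} with p = 0.914
C(5,3)·0.914^3·0.086^2 = 0.05647
C(5,4)·0.914^4·0.086^1 = 0.30009
C(5,5)·0.914^5·0.086^0 = 0.63787
Sum = 0.994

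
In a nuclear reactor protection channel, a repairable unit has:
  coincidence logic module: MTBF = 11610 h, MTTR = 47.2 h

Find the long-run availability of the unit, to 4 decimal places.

0.9960

A(coincidence logic module) = MTBF/(MTBF+MTTR) = 11610/(11610+47.2) = 0.9960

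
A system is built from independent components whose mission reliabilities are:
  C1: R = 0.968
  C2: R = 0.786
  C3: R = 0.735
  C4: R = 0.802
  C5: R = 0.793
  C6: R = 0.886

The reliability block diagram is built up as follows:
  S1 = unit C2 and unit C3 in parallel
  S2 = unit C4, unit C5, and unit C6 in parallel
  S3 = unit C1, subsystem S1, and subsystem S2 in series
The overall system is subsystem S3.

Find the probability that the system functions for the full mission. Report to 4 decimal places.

0.9088

Parallel (C2 and C3): 1 − (1 − 0.786000)(1 − 0.735000) = 0.943290
Parallel (C4, C5, and C6): 1 − (1 − 0.802000)(1 − 0.793000)(1 − 0.886000) = 0.995328
Series (C1, [0.943290], and [0.995328]): 0.968000 × 0.943290 × 0.995328 = 0.9088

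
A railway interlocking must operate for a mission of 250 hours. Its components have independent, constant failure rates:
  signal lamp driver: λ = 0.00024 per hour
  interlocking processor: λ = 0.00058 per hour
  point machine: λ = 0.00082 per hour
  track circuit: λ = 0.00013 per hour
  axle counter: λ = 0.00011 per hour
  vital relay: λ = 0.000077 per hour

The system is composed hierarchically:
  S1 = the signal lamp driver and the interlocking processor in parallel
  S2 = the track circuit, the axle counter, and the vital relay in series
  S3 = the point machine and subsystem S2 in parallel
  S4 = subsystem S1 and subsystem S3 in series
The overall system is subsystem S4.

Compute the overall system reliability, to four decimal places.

R(signal lamp driver) = exp(−0.00024 × 250) = 0.941765
R(interlocking processor) = exp(−0.00058 × 250) = 0.865022
R(point machine) = exp(−0.00082 × 250) = 0.814647
R(track circuit) = exp(−0.00013 × 250) = 0.968022
R(axle counter) = exp(−0.00011 × 250) = 0.972875
R(vital relay) = exp(−0.000077 × 250) = 0.980934
Parallel (signal lamp driver and interlocking processor): 1 − (1 − 0.941765)(1 − 0.865022) = 0.992140
Series (track circuit, axle counter, and vital relay): 0.968022 × 0.972875 × 0.980934 = 0.923809
Parallel (point machine and [0.923809]): 1 − (1 − 0.814647)(1 − 0.923809) = 0.985878
Series ([0.992140] and [0.985878]): 0.992140 × 0.985878 = 0.9781

0.9781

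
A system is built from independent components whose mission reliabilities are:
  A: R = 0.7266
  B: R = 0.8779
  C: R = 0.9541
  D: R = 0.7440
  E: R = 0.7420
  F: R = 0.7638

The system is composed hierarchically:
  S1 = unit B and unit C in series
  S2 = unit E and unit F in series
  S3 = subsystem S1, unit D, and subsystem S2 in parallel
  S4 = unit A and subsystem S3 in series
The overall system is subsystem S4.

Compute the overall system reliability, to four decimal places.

0.7135

Series (B and C): 0.877900 × 0.954100 = 0.837604
Series (E and F): 0.742000 × 0.763800 = 0.566740
Parallel ([0.837604], D, and [0.566740]): 1 − (1 − 0.837604)(1 − 0.744000)(1 − 0.566740) = 0.981988
Series (A and [0.981988]): 0.726600 × 0.981988 = 0.7135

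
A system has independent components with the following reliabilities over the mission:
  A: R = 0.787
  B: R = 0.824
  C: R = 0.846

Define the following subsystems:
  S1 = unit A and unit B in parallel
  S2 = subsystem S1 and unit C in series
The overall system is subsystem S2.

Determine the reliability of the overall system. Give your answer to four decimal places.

0.8143

Parallel (A and B): 1 − (1 − 0.787000)(1 − 0.824000) = 0.962512
Series ([0.962512] and C): 0.962512 × 0.846000 = 0.8143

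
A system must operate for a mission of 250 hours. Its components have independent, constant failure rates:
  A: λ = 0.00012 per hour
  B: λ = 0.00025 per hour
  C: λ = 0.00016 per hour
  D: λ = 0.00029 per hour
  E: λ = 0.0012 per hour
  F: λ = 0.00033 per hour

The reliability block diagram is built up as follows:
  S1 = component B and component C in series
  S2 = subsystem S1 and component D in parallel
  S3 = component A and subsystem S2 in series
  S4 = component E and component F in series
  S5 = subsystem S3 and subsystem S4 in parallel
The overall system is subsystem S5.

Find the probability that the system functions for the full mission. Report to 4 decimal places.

R(A) = exp(−0.00012 × 250) = 0.970446
R(B) = exp(−0.00025 × 250) = 0.939413
R(C) = exp(−0.00016 × 250) = 0.960789
R(D) = exp(−0.00029 × 250) = 0.930066
R(E) = exp(−0.0012 × 250) = 0.740818
R(F) = exp(−0.00033 × 250) = 0.920811
Series (B and C): 0.939413 × 0.960789 = 0.902578
Parallel ([0.902578] and D): 1 − (1 − 0.902578)(1 − 0.930066) = 0.993187
Series (A and [0.993187]): 0.970446 × 0.993187 = 0.963834
Series (E and F): 0.740818 × 0.920811 = 0.682153
Parallel ([0.963834] and [0.682153]): 1 − (1 − 0.963834)(1 − 0.682153) = 0.9885

0.9885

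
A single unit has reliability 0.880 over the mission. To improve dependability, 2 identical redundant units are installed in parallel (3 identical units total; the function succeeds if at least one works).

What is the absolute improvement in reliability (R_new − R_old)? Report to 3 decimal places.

0.118

R_before = 0.880
R_after = 1 − (1 − 0.880)^3 = 0.998
ΔR = 0.998 − 0.880 = 0.118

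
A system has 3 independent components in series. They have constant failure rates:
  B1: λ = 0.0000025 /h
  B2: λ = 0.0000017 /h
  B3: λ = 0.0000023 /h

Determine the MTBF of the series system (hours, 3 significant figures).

154000

Series of exponential components: λ_sys = Σ λ_i
λ_sys = 0.0000025 + 0.0000017 + 0.0000023 = 6.5000e-06 /h
MTBF = 1 / λ_sys = 154000 h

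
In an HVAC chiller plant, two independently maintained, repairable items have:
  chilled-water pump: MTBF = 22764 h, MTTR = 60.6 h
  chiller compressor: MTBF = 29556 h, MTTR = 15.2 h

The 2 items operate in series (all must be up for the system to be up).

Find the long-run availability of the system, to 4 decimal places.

0.9968

A(chilled-water pump) = MTBF/(MTBF+MTTR) = 22764/(22764+60.6) = 0.997345
A(chiller compressor) = MTBF/(MTBF+MTTR) = 29556/(29556+15.2) = 0.999486
Series availability: 0.997345 × 0.999486 = 0.9968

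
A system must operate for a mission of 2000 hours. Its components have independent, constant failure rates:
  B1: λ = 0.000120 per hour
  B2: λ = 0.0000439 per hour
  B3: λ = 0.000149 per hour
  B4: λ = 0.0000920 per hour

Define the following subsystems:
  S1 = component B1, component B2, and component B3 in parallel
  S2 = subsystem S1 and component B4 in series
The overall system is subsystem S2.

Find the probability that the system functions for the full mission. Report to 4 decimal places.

0.8281

R(B1) = exp(−0.000120 × 2000) = 0.786628
R(B2) = exp(−0.0000439 × 2000) = 0.915944
R(B3) = exp(−0.000149 × 2000) = 0.742301
R(B4) = exp(−0.0000920 × 2000) = 0.831936
Parallel (B1, B2, and B3): 1 − (1 − 0.786628)(1 − 0.915944)(1 − 0.742301) = 0.995378
Series ([0.995378] and B4): 0.995378 × 0.831936 = 0.8281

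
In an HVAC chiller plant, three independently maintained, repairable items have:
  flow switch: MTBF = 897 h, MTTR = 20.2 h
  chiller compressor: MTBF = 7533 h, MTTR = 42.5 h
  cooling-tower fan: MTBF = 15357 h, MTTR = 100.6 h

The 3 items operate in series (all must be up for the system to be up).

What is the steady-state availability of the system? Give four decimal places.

A(flow switch) = MTBF/(MTBF+MTTR) = 897/(897+20.2) = 0.977976
A(chiller compressor) = MTBF/(MTBF+MTTR) = 7533/(7533+42.5) = 0.994390
A(cooling-tower fan) = MTBF/(MTBF+MTTR) = 15357/(15357+100.6) = 0.993492
Series availability: 0.977976 × 0.994390 × 0.993492 = 0.9662

0.9662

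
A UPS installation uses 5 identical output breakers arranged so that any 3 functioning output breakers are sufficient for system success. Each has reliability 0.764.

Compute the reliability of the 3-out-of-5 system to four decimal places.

R = Σ_{i=3}^{5} C(5,i) p^i (1−p)^{5−i} with p = 0.764
C(5,3)·0.764^3·0.236^2 = 0.248373
C(5,4)·0.764^4·0.236^1 = 0.402027
C(5,5)·0.764^5·0.236^0 = 0.260296
Sum = 0.9107

0.9107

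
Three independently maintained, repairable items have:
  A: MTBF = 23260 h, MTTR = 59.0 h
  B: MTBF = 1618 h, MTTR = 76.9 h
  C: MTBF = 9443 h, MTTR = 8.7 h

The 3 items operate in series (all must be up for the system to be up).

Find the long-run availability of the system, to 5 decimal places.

A(A) = MTBF/(MTBF+MTTR) = 23260/(23260+59.0) = 0.997470
A(B) = MTBF/(MTBF+MTTR) = 1618/(1618+76.9) = 0.954629
A(C) = MTBF/(MTBF+MTTR) = 9443/(9443+8.7) = 0.999080
Series availability: 0.997470 × 0.954629 × 0.999080 = 0.95134

0.95134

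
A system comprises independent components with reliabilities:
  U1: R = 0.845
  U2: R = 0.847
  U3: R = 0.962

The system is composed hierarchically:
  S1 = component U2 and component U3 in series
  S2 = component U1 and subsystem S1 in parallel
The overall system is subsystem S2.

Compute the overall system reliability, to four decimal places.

0.9713

Series (U2 and U3): 0.847000 × 0.962000 = 0.814814
Parallel (U1 and [0.814814]): 1 − (1 − 0.845000)(1 − 0.814814) = 0.9713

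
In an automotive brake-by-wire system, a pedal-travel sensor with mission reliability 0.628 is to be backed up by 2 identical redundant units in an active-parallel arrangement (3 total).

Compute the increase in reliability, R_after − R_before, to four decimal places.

R_before = 0.628
R_after = 1 − (1 − 0.628)^3 = 0.9485
ΔR = 0.9485 − 0.628 = 0.3205

0.3205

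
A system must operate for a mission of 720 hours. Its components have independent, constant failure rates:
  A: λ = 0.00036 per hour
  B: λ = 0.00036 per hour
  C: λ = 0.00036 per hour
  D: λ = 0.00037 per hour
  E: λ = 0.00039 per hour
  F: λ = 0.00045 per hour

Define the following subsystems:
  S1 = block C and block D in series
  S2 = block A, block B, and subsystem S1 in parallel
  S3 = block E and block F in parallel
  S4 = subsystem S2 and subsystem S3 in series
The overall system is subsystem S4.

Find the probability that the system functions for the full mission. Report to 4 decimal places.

0.9124

R(A) = exp(−0.00036 × 720) = 0.771669
R(B) = exp(−0.00036 × 720) = 0.771669
R(C) = exp(−0.00036 × 720) = 0.771669
R(D) = exp(−0.00037 × 720) = 0.766133
R(E) = exp(−0.00039 × 720) = 0.755179
R(F) = exp(−0.00045 × 720) = 0.723250
Series (C and D): 0.771669 × 0.766133 = 0.591201
Parallel (A, B, and [0.591201]): 1 − (1 − 0.771669)(1 − 0.771669)(1 − 0.591201) = 0.978687
Parallel (E and F): 1 − (1 − 0.755179)(1 − 0.723250) = 0.932246
Series ([0.978687] and [0.932246]): 0.978687 × 0.932246 = 0.9124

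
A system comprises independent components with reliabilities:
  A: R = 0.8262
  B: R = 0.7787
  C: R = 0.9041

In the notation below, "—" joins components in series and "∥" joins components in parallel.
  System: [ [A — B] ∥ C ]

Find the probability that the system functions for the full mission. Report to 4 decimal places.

Series (A and B): 0.826200 × 0.778700 = 0.643362
Parallel ([0.643362] and C): 1 − (1 − 0.643362)(1 − 0.904100) = 0.9658

0.9658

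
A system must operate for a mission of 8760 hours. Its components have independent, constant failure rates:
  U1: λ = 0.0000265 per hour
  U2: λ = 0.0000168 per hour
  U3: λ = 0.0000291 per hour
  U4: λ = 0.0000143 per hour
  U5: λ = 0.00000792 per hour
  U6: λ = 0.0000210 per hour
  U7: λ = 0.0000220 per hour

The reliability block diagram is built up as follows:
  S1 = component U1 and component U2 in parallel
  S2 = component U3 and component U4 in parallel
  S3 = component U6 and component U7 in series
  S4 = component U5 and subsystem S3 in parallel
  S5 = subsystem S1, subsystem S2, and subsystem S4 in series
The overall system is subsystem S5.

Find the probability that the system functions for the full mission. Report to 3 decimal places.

0.926

R(U1) = exp(−0.0000265 × 8760) = 0.79284
R(U2) = exp(−0.0000168 × 8760) = 0.86315
R(U3) = exp(−0.0000291 × 8760) = 0.77498
R(U4) = exp(−0.0000143 × 8760) = 0.88226
R(U5) = exp(−0.00000792 × 8760) = 0.93297
R(U6) = exp(−0.0000210 × 8760) = 0.83197
R(U7) = exp(−0.0000220 × 8760) = 0.82471
Parallel (U1 and U2): 1 − (1 − 0.79284)(1 − 0.86315) = 0.97165
Parallel (U3 and U4): 1 − (1 − 0.77498)(1 − 0.88226) = 0.97351
Series (U6 and U7): 0.83197 × 0.82471 = 0.68613
Parallel (U5 and [0.68613]): 1 − (1 − 0.93297)(1 − 0.68613) = 0.97896
Series ([0.97165], [0.97351], and [0.97896]): 0.97165 × 0.97351 × 0.97896 = 0.926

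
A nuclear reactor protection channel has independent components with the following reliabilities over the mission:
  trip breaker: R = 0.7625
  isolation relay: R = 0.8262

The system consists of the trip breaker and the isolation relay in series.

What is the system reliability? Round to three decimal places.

Series (trip breaker and isolation relay): 0.76250 × 0.82620 = 0.630

0.630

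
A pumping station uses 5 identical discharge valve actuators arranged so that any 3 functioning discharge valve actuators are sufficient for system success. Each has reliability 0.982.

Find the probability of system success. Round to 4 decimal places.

R = Σ_{i=3}^{5} C(5,i) p^i (1−p)^{5−i} with p = 0.982
C(5,3)·0.982^3·0.018^2 = 0.003068
C(5,4)·0.982^4·0.018^1 = 0.083693
C(5,5)·0.982^5·0.018^0 = 0.913182
Sum = 0.9999

0.9999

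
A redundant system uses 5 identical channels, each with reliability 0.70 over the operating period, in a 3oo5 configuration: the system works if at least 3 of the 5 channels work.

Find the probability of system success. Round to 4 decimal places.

R = Σ_{i=3}^{5} C(5,i) p^i (1−p)^{5−i} with p = 0.70
C(5,3)·0.70^3·0.30^2 = 0.308700
C(5,4)·0.70^4·0.30^1 = 0.360150
C(5,5)·0.70^5·0.30^0 = 0.168070
Sum = 0.8369

0.8369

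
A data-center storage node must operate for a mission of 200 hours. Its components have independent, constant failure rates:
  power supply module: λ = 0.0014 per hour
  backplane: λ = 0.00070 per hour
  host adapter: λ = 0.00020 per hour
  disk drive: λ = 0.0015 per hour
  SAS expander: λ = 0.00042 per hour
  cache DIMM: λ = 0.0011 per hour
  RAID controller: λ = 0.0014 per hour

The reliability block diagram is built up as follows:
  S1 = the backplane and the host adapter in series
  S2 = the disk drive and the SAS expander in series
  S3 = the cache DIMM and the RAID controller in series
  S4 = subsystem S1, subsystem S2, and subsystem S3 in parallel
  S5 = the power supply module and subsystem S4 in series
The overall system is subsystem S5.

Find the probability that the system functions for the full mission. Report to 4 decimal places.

R(power supply module) = exp(−0.0014 × 200) = 0.755784
R(backplane) = exp(−0.00070 × 200) = 0.869358
R(host adapter) = exp(−0.00020 × 200) = 0.960789
R(disk drive) = exp(−0.0015 × 200) = 0.740818
R(SAS expander) = exp(−0.00042 × 200) = 0.919431
R(cache DIMM) = exp(−0.0011 × 200) = 0.802519
R(RAID controller) = exp(−0.0014 × 200) = 0.755784
Series (backplane and host adapter): 0.869358 × 0.960789 = 0.835270
Series (disk drive and SAS expander): 0.740818 × 0.919431 = 0.681131
Series (cache DIMM and RAID controller): 0.802519 × 0.755784 = 0.606531
Parallel ([0.835270], [0.681131], and [0.606531]): 1 − (1 − 0.835270)(1 − 0.681131)(1 − 0.606531) = 0.979332
Series (power supply module and [0.979332]): 0.755784 × 0.979332 = 0.7402

0.7402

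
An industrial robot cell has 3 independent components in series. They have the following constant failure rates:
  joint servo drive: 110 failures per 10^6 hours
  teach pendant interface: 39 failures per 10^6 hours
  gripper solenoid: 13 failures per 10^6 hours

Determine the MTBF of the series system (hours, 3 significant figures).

Series of exponential components: λ_sys = Σ λ_i
λ_sys = 0.00011 + 0.000039 + 0.000013 = 1.6200e-04 /h
MTBF = 1 / λ_sys = 6170 h

6170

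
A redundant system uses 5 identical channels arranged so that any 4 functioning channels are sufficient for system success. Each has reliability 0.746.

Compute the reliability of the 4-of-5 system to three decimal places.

0.624

R = Σ_{i=4}^{5} C(5,i) p^i (1−p)^{5−i} with p = 0.746
C(5,4)·0.746^4·0.254^1 = 0.39333
C(5,5)·0.746^5·0.254^0 = 0.23104
Sum = 0.624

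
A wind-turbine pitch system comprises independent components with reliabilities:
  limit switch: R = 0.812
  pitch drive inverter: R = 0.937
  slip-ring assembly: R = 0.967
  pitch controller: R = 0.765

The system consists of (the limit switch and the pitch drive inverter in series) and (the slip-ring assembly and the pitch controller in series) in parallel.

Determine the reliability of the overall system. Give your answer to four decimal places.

Series (limit switch and pitch drive inverter): 0.812000 × 0.937000 = 0.760844
Series (slip-ring assembly and pitch controller): 0.967000 × 0.765000 = 0.739755
Parallel ([0.760844] and [0.739755]): 1 − (1 − 0.760844)(1 − 0.739755) = 0.9378

0.9378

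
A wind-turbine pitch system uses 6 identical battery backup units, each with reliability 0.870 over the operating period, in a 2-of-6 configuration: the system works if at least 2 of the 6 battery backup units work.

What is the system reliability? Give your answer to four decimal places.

0.9998

R = Σ_{i=2}^{6} C(6,i) p^i (1−p)^{6−i} with p = 0.870
C(6,2)·0.870^2·0.130^4 = 0.003243
C(6,3)·0.870^3·0.130^3 = 0.028935
C(6,4)·0.870^4·0.130^2 = 0.145230
C(6,5)·0.870^5·0.130^1 = 0.388768
C(6,6)·0.870^6·0.130^0 = 0.433626
Sum = 0.9998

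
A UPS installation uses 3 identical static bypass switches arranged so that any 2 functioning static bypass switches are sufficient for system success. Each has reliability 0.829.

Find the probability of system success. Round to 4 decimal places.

R = Σ_{i=2}^{3} C(3,i) p^i (1−p)^{3−i} with p = 0.829
C(3,2)·0.829^2·0.171^1 = 0.352555
C(3,3)·0.829^3·0.171^0 = 0.569723
Sum = 0.9223

0.9223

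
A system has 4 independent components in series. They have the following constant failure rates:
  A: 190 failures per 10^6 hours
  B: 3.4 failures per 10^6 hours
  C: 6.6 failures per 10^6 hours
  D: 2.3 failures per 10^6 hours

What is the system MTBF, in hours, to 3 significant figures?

4940

Series of exponential components: λ_sys = Σ λ_i
λ_sys = 0.00019 + 0.0000034 + 0.0000066 + 0.0000023 = 2.0230e-04 /h
MTBF = 1 / λ_sys = 4940 h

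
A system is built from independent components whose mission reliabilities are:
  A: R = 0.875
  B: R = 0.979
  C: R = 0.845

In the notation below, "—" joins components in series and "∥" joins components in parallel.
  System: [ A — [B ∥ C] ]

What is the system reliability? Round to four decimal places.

0.8722

Parallel (B and C): 1 − (1 − 0.979000)(1 − 0.845000) = 0.996745
Series (A and [0.996745]): 0.875000 × 0.996745 = 0.8722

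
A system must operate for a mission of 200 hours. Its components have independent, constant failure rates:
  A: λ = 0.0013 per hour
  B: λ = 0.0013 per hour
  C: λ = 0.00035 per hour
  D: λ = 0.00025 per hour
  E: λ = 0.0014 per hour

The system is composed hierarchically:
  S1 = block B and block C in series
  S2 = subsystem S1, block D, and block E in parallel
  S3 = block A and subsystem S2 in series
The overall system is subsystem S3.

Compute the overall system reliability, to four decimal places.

R(A) = exp(−0.0013 × 200) = 0.771052
R(B) = exp(−0.0013 × 200) = 0.771052
R(C) = exp(−0.00035 × 200) = 0.932394
R(D) = exp(−0.00025 × 200) = 0.951229
R(E) = exp(−0.0014 × 200) = 0.755784
Series (B and C): 0.771052 × 0.932394 = 0.718924
Parallel ([0.718924], D, and E): 1 − (1 − 0.718924)(1 − 0.951229)(1 − 0.755784) = 0.996652
Series (A and [0.996652]): 0.771052 × 0.996652 = 0.7685

0.7685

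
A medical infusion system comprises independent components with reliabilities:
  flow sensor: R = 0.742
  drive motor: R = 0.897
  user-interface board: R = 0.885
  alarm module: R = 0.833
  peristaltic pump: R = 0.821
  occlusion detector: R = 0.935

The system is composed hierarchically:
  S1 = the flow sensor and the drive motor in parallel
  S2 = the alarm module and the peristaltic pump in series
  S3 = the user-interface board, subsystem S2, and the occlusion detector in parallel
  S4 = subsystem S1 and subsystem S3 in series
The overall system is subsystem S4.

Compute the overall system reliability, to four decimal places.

Parallel (flow sensor and drive motor): 1 − (1 − 0.742000)(1 − 0.897000) = 0.973426
Series (alarm module and peristaltic pump): 0.833000 × 0.821000 = 0.683893
Parallel (user-interface board, [0.683893], and occlusion detector): 1 − (1 − 0.885000)(1 − 0.683893)(1 − 0.935000) = 0.997637
Series ([0.973426] and [0.997637]): 0.973426 × 0.997637 = 0.9711

0.9711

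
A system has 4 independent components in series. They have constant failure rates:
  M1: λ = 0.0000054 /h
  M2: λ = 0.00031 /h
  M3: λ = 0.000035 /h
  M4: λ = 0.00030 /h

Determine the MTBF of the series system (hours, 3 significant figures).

Series of exponential components: λ_sys = Σ λ_i
λ_sys = 0.0000054 + 0.00031 + 0.000035 + 0.00030 = 6.5040e-04 /h
MTBF = 1 / λ_sys = 1540 h

1540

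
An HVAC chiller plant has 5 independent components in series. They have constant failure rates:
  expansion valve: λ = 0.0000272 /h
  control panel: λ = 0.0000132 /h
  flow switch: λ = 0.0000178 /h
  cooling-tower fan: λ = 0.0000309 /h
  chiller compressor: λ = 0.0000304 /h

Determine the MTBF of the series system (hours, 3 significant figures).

Series of exponential components: λ_sys = Σ λ_i
λ_sys = 0.0000272 + 0.0000132 + 0.0000178 + 0.0000309 + 0.0000304 = 1.1950e-04 /h
MTBF = 1 / λ_sys = 8370 h

8370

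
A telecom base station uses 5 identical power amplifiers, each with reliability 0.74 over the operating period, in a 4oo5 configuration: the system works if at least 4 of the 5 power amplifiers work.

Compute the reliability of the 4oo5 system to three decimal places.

R = Σ_{i=4}^{5} C(5,i) p^i (1−p)^{5−i} with p = 0.74
C(5,4)·0.74^4·0.26^1 = 0.38983
C(5,5)·0.74^5·0.26^0 = 0.22190
Sum = 0.612

0.612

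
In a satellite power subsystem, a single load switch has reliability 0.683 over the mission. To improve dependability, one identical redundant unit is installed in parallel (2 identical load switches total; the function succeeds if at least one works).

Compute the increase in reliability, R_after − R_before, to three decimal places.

R_before = 0.683
R_after = 1 − (1 − 0.683)^2 = 0.900
ΔR = 0.900 − 0.683 = 0.217

0.217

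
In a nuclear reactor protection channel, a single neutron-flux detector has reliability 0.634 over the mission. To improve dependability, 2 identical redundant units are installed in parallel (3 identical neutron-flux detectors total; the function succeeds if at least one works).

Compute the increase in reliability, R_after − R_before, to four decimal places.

R_before = 0.634
R_after = 1 − (1 − 0.634)^3 = 0.9510
ΔR = 0.9510 − 0.634 = 0.3170

0.3170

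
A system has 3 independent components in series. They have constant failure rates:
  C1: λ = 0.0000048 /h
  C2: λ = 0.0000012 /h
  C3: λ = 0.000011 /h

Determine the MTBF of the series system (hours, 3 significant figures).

Series of exponential components: λ_sys = Σ λ_i
λ_sys = 0.0000048 + 0.0000012 + 0.000011 = 1.7000e-05 /h
MTBF = 1 / λ_sys = 58800 h

58800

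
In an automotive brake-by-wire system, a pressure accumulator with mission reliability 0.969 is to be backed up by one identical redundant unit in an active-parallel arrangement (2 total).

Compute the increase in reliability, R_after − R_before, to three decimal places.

R_before = 0.969
R_after = 1 − (1 − 0.969)^2 = 0.999
ΔR = 0.999 − 0.969 = 0.030

0.030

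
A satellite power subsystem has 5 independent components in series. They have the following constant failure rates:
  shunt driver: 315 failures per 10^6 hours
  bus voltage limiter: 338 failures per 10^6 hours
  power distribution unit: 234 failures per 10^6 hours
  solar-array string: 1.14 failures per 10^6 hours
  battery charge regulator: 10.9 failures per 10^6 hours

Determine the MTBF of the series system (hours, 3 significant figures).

Series of exponential components: λ_sys = Σ λ_i
λ_sys = 0.000315 + 0.000338 + 0.000234 + 0.00000114 + 0.0000109 = 8.9904e-04 /h
MTBF = 1 / λ_sys = 1110 h

1110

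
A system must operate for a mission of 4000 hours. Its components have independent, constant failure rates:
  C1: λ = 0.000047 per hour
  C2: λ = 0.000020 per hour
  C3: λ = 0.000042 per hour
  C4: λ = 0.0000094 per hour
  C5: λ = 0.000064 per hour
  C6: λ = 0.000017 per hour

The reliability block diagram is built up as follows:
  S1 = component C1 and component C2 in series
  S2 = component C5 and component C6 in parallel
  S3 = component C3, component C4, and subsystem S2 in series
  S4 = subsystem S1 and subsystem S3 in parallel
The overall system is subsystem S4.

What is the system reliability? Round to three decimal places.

R(C1) = exp(−0.000047 × 4000) = 0.82861
R(C2) = exp(−0.000020 × 4000) = 0.92312
R(C3) = exp(−0.000042 × 4000) = 0.84535
R(C4) = exp(−0.0000094 × 4000) = 0.96310
R(C5) = exp(−0.000064 × 4000) = 0.77414
R(C6) = exp(−0.000017 × 4000) = 0.93426
Series (C1 and C2): 0.82861 × 0.92312 = 0.76491
Parallel (C5 and C6): 1 − (1 − 0.77414)(1 − 0.93426) = 0.98515
Series (C3, C4, and [0.98515]): 0.84535 × 0.96310 × 0.98515 = 0.80207
Parallel ([0.76491] and [0.80207]): 1 − (1 − 0.76491)(1 − 0.80207) = 0.953

0.953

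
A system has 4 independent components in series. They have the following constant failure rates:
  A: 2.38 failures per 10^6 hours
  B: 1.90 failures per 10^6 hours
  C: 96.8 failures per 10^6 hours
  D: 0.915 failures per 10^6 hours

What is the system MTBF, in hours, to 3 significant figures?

9800

Series of exponential components: λ_sys = Σ λ_i
λ_sys = 0.00000238 + 0.00000190 + 0.0000968 + 0.000000915 = 1.0199e-04 /h
MTBF = 1 / λ_sys = 9800 h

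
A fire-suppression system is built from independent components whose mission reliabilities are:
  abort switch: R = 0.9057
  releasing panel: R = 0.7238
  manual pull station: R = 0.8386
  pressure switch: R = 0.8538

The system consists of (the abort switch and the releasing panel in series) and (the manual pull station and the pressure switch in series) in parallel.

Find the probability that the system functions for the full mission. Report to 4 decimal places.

Series (abort switch and releasing panel): 0.905700 × 0.723800 = 0.655546
Series (manual pull station and pressure switch): 0.838600 × 0.853800 = 0.715997
Parallel ([0.655546] and [0.715997]): 1 − (1 − 0.655546)(1 − 0.715997) = 0.9022

0.9022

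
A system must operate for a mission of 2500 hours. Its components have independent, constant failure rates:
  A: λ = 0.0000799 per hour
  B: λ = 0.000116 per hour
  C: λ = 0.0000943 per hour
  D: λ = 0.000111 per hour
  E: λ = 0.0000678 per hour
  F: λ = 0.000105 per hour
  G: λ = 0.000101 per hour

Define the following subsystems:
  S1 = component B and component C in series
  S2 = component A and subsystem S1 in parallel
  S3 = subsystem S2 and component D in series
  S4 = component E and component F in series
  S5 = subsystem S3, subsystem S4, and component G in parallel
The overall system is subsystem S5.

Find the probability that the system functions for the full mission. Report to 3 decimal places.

0.977

R(A) = exp(−0.0000799 × 2500) = 0.81894
R(B) = exp(−0.000116 × 2500) = 0.74826
R(C) = exp(−0.0000943 × 2500) = 0.78998
R(D) = exp(−0.000111 × 2500) = 0.75768
R(E) = exp(−0.0000678 × 2500) = 0.84409
R(F) = exp(−0.000105 × 2500) = 0.76913
R(G) = exp(−0.000101 × 2500) = 0.77686
Series (B and C): 0.74826 × 0.78998 = 0.59111
Parallel (A and [0.59111]): 1 − (1 − 0.81894)(1 − 0.59111) = 0.92597
Series ([0.92597] and D): 0.92597 × 0.75768 = 0.70159
Series (E and F): 0.84409 × 0.76913 = 0.64921
Parallel ([0.70159], [0.64921], and G): 1 − (1 − 0.70159)(1 − 0.64921)(1 − 0.77686) = 0.977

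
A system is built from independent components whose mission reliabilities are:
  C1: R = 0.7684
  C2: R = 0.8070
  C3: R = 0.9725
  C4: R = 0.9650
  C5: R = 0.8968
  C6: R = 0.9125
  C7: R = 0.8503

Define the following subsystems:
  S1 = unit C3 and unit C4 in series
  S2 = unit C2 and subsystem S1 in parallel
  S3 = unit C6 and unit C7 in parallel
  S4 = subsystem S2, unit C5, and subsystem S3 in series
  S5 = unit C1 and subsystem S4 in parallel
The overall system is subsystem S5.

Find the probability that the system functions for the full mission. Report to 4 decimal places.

0.9709

Series (C3 and C4): 0.972500 × 0.965000 = 0.938463
Parallel (C2 and [0.938463]): 1 − (1 − 0.807000)(1 − 0.938463) = 0.988123
Parallel (C6 and C7): 1 − (1 − 0.912500)(1 − 0.850300) = 0.986901
Series ([0.988123], C5, and [0.986901]): 0.988123 × 0.896800 × 0.986901 = 0.874541
Parallel (C1 and [0.874541]): 1 − (1 − 0.768400)(1 − 0.874541) = 0.9709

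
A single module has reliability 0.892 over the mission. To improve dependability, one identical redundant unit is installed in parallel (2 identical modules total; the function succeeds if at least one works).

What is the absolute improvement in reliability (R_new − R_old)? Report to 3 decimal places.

0.096

R_before = 0.892
R_after = 1 − (1 − 0.892)^2 = 0.988
ΔR = 0.988 − 0.892 = 0.096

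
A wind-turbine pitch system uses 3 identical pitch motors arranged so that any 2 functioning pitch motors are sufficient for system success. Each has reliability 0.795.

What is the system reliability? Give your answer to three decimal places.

R = Σ_{i=2}^{3} C(3,i) p^i (1−p)^{3−i} with p = 0.795
C(3,2)·0.795^2·0.205^1 = 0.38870
C(3,3)·0.795^3·0.205^0 = 0.50246
Sum = 0.891

0.891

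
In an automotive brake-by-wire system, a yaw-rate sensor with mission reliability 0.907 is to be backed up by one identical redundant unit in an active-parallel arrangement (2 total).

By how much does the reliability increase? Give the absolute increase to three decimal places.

R_before = 0.907
R_after = 1 − (1 − 0.907)^2 = 0.991
ΔR = 0.991 − 0.907 = 0.084

0.084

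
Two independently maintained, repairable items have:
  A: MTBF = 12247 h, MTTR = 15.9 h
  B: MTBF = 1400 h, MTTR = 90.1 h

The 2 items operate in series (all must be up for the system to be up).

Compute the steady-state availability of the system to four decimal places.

A(A) = MTBF/(MTBF+MTTR) = 12247/(12247+15.9) = 0.998703
A(B) = MTBF/(MTBF+MTTR) = 1400/(1400+90.1) = 0.939534
Series availability: 0.998703 × 0.939534 = 0.9383

0.9383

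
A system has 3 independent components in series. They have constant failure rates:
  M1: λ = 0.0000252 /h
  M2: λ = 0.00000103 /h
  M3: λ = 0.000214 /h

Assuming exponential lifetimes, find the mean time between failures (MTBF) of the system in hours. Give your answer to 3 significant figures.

Series of exponential components: λ_sys = Σ λ_i
λ_sys = 0.0000252 + 0.00000103 + 0.000214 = 2.4023e-04 /h
MTBF = 1 / λ_sys = 4160 h

4160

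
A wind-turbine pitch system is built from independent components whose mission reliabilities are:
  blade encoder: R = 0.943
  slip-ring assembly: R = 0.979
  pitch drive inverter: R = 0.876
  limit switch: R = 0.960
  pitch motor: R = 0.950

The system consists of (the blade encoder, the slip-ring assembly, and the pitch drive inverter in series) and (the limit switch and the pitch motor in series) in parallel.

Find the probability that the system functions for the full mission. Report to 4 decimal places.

Series (blade encoder, slip-ring assembly, and pitch drive inverter): 0.943000 × 0.979000 × 0.876000 = 0.808721
Series (limit switch and pitch motor): 0.960000 × 0.950000 = 0.912000
Parallel ([0.808721] and [0.912000]): 1 − (1 − 0.808721)(1 − 0.912000) = 0.9832

0.9832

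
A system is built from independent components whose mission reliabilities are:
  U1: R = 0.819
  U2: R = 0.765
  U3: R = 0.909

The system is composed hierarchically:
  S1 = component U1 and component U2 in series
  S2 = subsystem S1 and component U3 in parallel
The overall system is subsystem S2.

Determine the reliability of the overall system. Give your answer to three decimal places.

0.966

Series (U1 and U2): 0.81900 × 0.76500 = 0.62654
Parallel ([0.62654] and U3): 1 − (1 − 0.62654)(1 − 0.90900) = 0.966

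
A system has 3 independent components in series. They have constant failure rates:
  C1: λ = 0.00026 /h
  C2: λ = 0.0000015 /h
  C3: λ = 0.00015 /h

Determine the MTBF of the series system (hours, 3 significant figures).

2430

Series of exponential components: λ_sys = Σ λ_i
λ_sys = 0.00026 + 0.0000015 + 0.00015 = 4.1150e-04 /h
MTBF = 1 / λ_sys = 2430 h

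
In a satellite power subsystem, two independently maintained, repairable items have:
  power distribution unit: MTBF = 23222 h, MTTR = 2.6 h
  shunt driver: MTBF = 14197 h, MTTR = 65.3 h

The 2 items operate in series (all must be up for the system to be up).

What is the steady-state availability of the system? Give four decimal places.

A(power distribution unit) = MTBF/(MTBF+MTTR) = 23222/(23222+2.6) = 0.999888
A(shunt driver) = MTBF/(MTBF+MTTR) = 14197/(14197+65.3) = 0.995421
Series availability: 0.999888 × 0.995421 = 0.9953

0.9953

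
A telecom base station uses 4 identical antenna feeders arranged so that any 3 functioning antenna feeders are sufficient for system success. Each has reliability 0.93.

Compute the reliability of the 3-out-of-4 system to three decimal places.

R = Σ_{i=3}^{4} C(4,i) p^i (1−p)^{4−i} with p = 0.93
C(4,3)·0.93^3·0.07^1 = 0.22522
C(4,4)·0.93^4·0.07^0 = 0.74805
Sum = 0.973

0.973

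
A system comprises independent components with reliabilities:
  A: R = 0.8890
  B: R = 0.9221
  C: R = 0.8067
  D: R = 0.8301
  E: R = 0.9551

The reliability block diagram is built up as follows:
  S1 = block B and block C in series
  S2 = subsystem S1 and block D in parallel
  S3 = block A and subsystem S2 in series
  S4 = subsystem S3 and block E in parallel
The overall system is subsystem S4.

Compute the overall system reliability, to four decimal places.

0.9933

Series (B and C): 0.922100 × 0.806700 = 0.743858
Parallel ([0.743858] and D): 1 − (1 − 0.743858)(1 − 0.830100) = 0.956481
Series (A and [0.956481]): 0.889000 × 0.956481 = 0.850312
Parallel ([0.850312] and E): 1 − (1 − 0.850312)(1 − 0.955100) = 0.9933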